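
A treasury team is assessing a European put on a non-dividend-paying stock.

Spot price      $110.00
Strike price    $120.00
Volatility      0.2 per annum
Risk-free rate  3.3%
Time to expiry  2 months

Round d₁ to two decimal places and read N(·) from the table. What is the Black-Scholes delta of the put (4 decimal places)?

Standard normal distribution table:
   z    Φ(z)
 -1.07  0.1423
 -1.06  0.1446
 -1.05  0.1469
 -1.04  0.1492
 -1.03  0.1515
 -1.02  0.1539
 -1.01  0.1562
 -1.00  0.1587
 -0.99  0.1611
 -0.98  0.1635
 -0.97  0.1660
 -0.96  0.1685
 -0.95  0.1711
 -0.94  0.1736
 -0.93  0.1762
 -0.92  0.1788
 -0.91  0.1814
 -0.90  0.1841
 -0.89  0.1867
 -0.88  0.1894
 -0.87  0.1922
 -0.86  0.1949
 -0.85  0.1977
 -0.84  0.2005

T = 0.1667;  σ√T = 0.0816
d₁ = [ln(110/120) + (0.033 + 0.2²/2)·0.1667] / 0.0816 = [-0.0870 + 0.0088] / 0.0816 = -0.9575 → -0.96
N(d₁) = N(-0.96) = 0.1685
Δ_put = N(d₁) − 1 = 0.1685 − 1 = -0.8315

-0.8315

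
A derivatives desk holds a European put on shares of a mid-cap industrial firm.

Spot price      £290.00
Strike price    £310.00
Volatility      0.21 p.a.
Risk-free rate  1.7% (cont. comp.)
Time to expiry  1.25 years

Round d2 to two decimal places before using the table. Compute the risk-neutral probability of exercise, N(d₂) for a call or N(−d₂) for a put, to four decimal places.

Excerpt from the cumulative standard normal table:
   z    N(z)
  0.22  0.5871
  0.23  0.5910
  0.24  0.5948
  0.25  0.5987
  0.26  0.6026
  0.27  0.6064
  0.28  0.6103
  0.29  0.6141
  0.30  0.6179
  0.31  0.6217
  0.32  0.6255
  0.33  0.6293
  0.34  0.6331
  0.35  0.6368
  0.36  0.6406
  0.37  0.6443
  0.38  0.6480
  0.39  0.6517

0.6217

T = 1.25;  σ√T = 0.2348
ln(S/K) + (r + σ²/2)T = ln(290/310) + (0.017 + 0.21²/2)·1.25 = -0.0667 + 0.0488 = -0.0179
d₁ = -0.0179 / 0.2348 = -0.0761 → -0.08
d₂ = d₁ − σ√T = -0.0761 − 0.2348 = -0.3109 → -0.31
Pr(exercise) under Q = N(−d₂) = N(0.31) = 0.6217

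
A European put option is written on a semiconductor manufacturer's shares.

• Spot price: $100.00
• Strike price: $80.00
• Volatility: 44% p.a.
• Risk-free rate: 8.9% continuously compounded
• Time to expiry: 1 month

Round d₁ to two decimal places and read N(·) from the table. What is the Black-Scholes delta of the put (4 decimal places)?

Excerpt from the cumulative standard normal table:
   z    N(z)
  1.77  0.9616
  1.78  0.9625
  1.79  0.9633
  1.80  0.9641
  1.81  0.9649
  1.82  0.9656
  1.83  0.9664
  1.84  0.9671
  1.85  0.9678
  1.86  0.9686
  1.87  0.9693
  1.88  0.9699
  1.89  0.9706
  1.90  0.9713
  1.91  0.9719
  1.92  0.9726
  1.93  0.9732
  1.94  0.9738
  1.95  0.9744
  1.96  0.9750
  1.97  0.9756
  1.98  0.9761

T = 0.08333;  σ√T = 0.1270
d₁ = [ln(100/80) + (0.089 + 0.44²/2)·0.08333] / 0.1270 = [0.2231 + 0.0155] / 0.1270 = 1.8787 ⇒ 1.88
N(d₁) = N(1.88) = 0.9699
Δ_put = N(d₁) − 1 = 0.9699 − 1 = -0.0301

-0.0301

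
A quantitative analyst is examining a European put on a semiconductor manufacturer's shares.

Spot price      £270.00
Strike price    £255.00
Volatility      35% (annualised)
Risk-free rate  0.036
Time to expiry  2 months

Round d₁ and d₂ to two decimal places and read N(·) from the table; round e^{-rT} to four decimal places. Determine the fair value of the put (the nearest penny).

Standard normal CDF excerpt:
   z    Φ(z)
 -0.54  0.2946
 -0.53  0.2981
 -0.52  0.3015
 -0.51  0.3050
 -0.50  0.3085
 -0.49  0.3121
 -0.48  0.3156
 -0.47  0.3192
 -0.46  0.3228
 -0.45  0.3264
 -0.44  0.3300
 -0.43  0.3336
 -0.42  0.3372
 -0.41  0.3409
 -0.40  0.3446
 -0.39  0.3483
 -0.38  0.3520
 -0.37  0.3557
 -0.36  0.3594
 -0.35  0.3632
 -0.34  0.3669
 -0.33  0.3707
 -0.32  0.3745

T = 0.1667;  σ√T = 0.1429
d₁ = [ln(270/255) + (0.036 + 0.35²/2)·0.1667] / 0.1429 = [0.0572 + 0.0162] / 0.1429 = 0.5135 ≈ 0.51
d₂ = d₁ − σ√T = 0.5135 − 0.1429 = 0.3706 ≈ 0.37
e^(−rT) = e^(−0.036·0.1667) = 0.9940
P = 255·0.9940·N(-0.37) − 270·N(-0.51) = 255·0.9940·0.3557 − 270·0.3050 = 90.1593 − 82.3500 = 7.8093

£7.81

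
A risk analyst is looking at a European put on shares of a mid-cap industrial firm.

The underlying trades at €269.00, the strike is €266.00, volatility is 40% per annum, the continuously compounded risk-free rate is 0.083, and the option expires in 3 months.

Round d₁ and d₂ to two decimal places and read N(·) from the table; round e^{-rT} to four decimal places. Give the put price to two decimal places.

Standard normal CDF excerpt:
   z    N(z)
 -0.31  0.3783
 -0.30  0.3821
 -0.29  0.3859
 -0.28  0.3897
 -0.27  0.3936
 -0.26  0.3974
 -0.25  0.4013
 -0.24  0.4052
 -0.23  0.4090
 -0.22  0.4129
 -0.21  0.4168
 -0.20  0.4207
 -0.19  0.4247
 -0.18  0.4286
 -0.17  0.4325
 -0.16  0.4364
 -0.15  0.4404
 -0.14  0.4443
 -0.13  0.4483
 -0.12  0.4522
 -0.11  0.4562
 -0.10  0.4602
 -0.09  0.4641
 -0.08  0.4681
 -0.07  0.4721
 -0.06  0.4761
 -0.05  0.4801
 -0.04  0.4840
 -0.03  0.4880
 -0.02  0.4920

σ√T = 0.4 × 0.5000 = 0.2000
d₁ = [ln(269/266) + (0.083 + 0.4²/2)·0.25] / 0.2000 = [0.0112 + 0.0408] / 0.2000 = 0.2598 which rounds to 0.26
d₂ = d₁ − σ√T = 0.2598 − 0.2000 = 0.0598 which rounds to 0.06
exp(−rT) = exp(−0.083·0.25) = 0.9795
N(−d₂) = N(-0.06) = 0.4761;  N(−d₁) = N(-0.26) = 0.3974
P = 266·0.9795·0.4761 − 269·0.3974 = 124.0464 − 106.9006 = 17.1458

€17.15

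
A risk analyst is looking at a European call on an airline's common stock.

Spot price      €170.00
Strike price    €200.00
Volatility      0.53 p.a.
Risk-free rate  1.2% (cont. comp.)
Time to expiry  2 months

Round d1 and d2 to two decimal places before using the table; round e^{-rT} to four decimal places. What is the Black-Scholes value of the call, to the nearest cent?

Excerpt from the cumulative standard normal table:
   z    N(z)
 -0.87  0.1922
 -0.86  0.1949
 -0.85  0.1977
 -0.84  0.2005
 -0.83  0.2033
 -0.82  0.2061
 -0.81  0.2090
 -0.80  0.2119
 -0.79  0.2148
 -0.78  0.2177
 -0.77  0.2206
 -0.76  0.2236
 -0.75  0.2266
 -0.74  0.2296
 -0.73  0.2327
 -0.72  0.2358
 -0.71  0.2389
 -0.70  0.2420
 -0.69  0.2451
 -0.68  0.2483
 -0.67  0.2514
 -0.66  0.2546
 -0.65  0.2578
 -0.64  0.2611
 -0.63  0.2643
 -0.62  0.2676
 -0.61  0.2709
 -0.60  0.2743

T = 0.1667;  σ√T = 0.2164
ln(S/K) + (r + σ²/2)T = ln(170/200) + (0.012 + 0.53²/2)·0.1667 = -0.1625 + 0.0254 = -0.1371
d₁ = -0.1371 / 0.2164 = -0.6337 ≈ -0.63
d₂ = d₁ − σ√T = -0.6337 − 0.2164 = -0.8501 ≈ -0.85
e^(−rT) = e^(−0.012·0.1667) = 0.9980
N(d₁) = N(-0.63) = 0.2643;  N(d₂) = N(-0.85) = 0.1977
C = 170·0.2643 − 200·0.9980·0.1977 = 44.9310 − 39.4609 = 5.4701

€5.47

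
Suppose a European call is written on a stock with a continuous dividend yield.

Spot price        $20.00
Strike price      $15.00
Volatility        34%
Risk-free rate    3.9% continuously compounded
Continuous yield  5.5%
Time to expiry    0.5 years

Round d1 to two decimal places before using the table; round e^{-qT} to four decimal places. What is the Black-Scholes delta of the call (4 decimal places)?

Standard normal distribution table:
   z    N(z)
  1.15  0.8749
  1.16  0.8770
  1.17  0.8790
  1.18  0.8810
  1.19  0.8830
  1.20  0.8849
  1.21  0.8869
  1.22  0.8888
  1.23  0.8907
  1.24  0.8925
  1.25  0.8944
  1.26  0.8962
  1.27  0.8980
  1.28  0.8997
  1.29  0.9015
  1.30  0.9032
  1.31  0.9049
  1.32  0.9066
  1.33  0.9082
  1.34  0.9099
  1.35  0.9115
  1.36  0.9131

0.8753

σ√T = 0.34·√0.5 = 0.2404
d₁ = [ln(20/15) + (0.039 − 0.055 + 0.34²/2)·0.5] / 0.2404 = [0.2877 + 0.0209] / 0.2404 = 1.2835 which rounds to 1.28
N(d₁) = N(1.28) = 0.8997
Δ_call = e^(−qT)·N(d₁) = 0.9729·0.8997 = 0.8753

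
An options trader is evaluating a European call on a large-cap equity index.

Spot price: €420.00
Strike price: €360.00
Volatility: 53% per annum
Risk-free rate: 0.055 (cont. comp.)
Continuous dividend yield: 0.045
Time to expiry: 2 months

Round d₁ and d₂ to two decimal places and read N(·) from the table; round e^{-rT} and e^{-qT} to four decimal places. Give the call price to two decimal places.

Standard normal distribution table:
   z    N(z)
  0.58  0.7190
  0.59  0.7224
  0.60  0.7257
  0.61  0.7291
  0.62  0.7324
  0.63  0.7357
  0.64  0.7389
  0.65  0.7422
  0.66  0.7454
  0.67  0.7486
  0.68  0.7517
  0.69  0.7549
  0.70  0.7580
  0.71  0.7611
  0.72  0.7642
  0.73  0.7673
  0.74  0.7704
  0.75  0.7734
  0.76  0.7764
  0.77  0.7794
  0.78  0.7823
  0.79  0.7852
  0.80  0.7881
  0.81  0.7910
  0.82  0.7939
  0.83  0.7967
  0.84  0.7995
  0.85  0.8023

€72.02

σ√T = 0.53·√0.1667 = 0.2164
ln(S/K) + (r − q + σ²/2)T = ln(420/360) + (0.055 − 0.045 + 0.53²/2)·0.1667 = 0.1542 + 0.0251 = 0.1792
d₁ = 0.1792 / 0.2164 = 0.8283 ≈ 0.83
d₂ = d₁ − σ√T = 0.8283 − 0.2164 = 0.6120 ≈ 0.61
e^(−qT) = e^(−0.045·0.1667) = 0.9925;  e^(−rT) = e^(−0.055·0.1667) = 0.9909
C = 420·0.9925·N(0.83) − 360·0.9909·N(0.61) = 420·0.9925·0.7967 − 360·0.9909·0.7291 = 332.1044 − 260.0875 = 72.0169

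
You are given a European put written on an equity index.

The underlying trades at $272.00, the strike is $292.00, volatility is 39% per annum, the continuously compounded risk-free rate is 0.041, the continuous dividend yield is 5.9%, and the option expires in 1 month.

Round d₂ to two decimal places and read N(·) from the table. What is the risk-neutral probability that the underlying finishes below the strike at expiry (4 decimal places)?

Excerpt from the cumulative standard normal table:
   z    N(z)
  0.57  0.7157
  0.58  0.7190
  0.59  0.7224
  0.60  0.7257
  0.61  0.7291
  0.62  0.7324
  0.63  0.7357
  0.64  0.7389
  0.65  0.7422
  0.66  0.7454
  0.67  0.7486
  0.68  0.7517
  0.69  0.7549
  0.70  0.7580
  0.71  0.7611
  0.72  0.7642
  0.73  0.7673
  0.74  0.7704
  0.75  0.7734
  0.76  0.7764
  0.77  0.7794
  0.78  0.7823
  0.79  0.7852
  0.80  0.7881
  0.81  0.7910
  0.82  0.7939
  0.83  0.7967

σ√T = 0.39·√0.08333 = 0.1126
d₁ = [ln(272/292) + (0.041 − 0.059 + 0.39²/2)·0.08333] / 0.1126 = [-0.0710 + 0.0048] / 0.1126 = -0.5872 → -0.59
d₂ = d₁ − σ√T = -0.5872 − 0.1126 = -0.6998 → -0.70
Pr(exercise) under Q = N(−d₂) = N(0.70) = 0.7580

0.7580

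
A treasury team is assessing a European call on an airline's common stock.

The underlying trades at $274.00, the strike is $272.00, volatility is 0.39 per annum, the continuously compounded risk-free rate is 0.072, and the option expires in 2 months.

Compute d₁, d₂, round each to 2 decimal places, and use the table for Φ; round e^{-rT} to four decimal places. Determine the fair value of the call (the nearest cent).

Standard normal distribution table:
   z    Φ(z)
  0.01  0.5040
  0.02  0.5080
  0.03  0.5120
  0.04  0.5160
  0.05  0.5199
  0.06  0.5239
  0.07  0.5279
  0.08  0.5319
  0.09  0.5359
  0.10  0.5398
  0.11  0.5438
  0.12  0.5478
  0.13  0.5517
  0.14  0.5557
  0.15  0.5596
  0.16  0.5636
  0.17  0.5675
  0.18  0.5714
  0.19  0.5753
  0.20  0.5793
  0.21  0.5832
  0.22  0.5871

$20.05

σ√T = 0.39·√0.1667 = 0.1592
d₁ = [ln(274/272) + (0.072 + 0.39²/2)·0.1667] / 0.1592 = [0.0073 + 0.0247] / 0.1592 = 0.2010 ≈ 0.20
d₂ = d₁ − σ√T = 0.2010 − 0.1592 = 0.0418 ≈ 0.04
exp(−rT) = exp(−0.072·0.1667) = 0.9881
N(d₁) = N(0.20) = 0.5793;  N(d₂) = N(0.04) = 0.5160
C = 274·0.5793 − 272·0.9881·0.5160 = 158.7282 − 138.6818 = 20.0464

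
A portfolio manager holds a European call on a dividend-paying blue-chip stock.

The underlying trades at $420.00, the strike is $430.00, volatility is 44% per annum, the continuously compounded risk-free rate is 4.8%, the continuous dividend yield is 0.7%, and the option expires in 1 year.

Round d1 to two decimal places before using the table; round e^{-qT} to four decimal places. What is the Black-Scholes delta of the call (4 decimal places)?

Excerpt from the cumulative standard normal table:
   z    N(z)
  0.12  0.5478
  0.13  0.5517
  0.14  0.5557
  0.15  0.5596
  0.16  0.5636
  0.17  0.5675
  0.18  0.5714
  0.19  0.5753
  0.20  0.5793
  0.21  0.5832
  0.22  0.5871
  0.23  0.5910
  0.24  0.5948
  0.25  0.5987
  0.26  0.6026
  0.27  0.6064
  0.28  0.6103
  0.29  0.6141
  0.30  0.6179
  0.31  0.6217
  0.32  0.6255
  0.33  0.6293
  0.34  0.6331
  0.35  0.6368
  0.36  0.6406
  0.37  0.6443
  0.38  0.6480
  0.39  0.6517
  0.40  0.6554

0.5984

σ√T = 0.44 × 1.0000 = 0.4400
d₁ = [ln(420/430) + (0.048 − 0.007 + 0.44²/2)·1] / 0.4400 = [-0.0235 + 0.1378] / 0.4400 = 0.2597 → 0.26
N(d₁) = N(0.26) = 0.6026
Δ_call = exp(−qT)·N(d₁) = 0.9930·0.6026 = 0.5984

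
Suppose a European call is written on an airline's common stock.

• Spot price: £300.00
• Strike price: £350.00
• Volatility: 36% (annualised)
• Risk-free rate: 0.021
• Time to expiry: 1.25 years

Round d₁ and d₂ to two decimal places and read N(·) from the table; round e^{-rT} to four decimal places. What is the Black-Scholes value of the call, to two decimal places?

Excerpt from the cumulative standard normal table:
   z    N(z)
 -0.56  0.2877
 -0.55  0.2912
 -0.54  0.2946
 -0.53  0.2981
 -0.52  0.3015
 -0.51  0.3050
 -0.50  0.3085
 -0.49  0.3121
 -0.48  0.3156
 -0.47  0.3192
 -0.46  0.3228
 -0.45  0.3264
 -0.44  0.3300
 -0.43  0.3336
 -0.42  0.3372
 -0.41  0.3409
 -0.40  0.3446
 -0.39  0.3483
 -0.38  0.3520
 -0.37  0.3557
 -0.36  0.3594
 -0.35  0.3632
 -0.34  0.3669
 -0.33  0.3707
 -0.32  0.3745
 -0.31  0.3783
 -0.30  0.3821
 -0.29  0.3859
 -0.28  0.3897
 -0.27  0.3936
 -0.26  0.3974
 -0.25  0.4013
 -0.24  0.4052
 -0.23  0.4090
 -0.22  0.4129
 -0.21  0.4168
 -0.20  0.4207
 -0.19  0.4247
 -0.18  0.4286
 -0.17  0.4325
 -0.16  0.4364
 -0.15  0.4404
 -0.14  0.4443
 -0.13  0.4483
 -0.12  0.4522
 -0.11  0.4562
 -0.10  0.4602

σ√T = 0.36 × 1.1180 = 0.4025
ln(S/K) + (r + σ²/2)T = ln(300/350) + (0.021 + 0.36²/2)·1.25 = -0.1542 + 0.1072 = -0.0469
d₁ = -0.0469 / 0.4025 = -0.1165 ⇒ -0.12
d₂ = d₁ − σ√T = -0.1165 − 0.4025 = -0.5190 ⇒ -0.52
exp(−rT) = exp(−0.021·1.25) = 0.9741
N(d₁) = N(-0.12) = 0.4522;  N(d₂) = N(-0.52) = 0.3015
C = 300·0.4522 − 350·0.9741·0.3015 = 135.6600 − 102.7919 = 32.8681

£32.87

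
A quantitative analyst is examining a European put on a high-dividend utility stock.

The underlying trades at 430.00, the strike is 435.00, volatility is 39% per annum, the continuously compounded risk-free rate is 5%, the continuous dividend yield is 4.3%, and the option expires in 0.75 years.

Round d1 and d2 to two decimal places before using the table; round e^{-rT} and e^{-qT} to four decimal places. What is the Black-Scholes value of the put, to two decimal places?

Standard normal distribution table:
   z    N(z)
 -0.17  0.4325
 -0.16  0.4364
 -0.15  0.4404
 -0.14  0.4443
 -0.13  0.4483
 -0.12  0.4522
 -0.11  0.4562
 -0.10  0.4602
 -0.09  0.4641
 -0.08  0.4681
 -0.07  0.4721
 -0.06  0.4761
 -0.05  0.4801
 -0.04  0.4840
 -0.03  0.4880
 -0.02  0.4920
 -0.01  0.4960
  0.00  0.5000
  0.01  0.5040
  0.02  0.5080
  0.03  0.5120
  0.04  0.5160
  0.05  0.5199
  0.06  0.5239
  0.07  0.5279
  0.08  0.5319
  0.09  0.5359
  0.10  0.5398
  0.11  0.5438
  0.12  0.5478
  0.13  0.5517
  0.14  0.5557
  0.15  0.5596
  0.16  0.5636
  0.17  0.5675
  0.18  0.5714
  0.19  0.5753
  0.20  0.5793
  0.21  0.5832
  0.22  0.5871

σ√T = 0.39 × 0.8660 = 0.3377
d₁ = [ln(430/435) + (0.05 − 0.043 + 0.39²/2)·0.75] / 0.3377 = [-0.0116 + 0.0623] / 0.3377 = 0.1502 ⇒ 0.15
d₂ = d₁ − σ√T = 0.1502 − 0.3377 = -0.1876 ⇒ -0.19
e^(−qT) = e^(−0.043·0.75) = 0.9683;  e^(−rT) = e^(−0.05·0.75) = 0.9632
P = 435·0.9632·N(0.19) − 430·0.9683·N(-0.15) = 435·0.9632·0.5753 − 430·0.9683·0.4404 = 241.0461 − 183.3689 = 57.6772

57.68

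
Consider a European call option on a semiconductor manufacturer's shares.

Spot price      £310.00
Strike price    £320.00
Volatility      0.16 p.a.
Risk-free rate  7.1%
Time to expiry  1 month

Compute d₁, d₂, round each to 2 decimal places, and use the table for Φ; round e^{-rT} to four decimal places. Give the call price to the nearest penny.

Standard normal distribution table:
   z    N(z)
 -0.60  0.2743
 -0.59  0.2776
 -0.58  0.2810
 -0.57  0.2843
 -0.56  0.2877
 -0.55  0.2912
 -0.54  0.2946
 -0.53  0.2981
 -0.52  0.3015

£1.94

σ√T = 0.16 × 0.2887 = 0.0462
d₁ = [ln(310/320) + (0.071 + 0.16²/2)·0.08333] / 0.0462 = [-0.0317 + 0.0070] / 0.0462 = -0.5362 ≈ -0.54
d₂ = d₁ − σ√T = -0.5362 − 0.0462 = -0.5824 ≈ -0.58
exp(−rT) = exp(−0.071·0.08333) = 0.9941
N(d₁) = N(-0.54) = 0.2946;  N(d₂) = N(-0.58) = 0.2810
C = 310·0.2946 − 320·0.9941·0.2810 = 91.3260 − 89.3895 = 1.9365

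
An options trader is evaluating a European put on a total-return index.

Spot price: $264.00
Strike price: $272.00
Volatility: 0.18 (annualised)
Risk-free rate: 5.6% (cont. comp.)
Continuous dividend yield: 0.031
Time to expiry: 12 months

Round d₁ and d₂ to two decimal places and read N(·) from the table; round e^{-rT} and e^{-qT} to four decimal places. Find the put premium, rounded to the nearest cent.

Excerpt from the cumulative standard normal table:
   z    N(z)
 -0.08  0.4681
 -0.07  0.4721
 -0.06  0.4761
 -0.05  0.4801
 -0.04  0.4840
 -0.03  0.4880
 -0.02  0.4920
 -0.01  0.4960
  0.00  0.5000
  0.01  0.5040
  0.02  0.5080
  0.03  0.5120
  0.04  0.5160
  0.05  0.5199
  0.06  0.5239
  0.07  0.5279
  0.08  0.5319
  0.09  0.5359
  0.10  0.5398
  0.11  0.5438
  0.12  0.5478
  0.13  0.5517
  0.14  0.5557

σ√T = 0.18 × 1.0000 = 0.1800
d₁ = [ln(264/272) + (0.056 − 0.031 + 0.18²/2)·1] / 0.1800 = [-0.0299 + 0.0412] / 0.1800 = 0.0630 which rounds to 0.06
d₂ = d₁ − σ√T = 0.0630 − 0.1800 = -0.1170 which rounds to -0.12
exp(−qT) = exp(−0.031·1) = 0.9695;  exp(−rT) = exp(−0.056·1) = 0.9455
N(−d₂) = N(0.12) = 0.5478;  N(−d₁) = N(-0.06) = 0.4761
P = 272·0.9455·0.5478 − 264·0.9695·0.4761 = 140.8810 − 121.8568 = 19.0242

$19.02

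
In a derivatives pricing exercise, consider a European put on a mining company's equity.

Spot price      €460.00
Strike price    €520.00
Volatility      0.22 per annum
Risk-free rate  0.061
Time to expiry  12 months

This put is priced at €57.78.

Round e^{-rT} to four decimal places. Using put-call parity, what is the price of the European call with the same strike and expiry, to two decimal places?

exp(−rT) = exp(−0.061·1) = 0.9408
Put-call parity: C − P = S − K·e^(−rT) = 460 − 520·0.9408 = 460 − 489.2160 = -29.2160
C = P + (C − P) = 57.78 + (-29.2160) = 28.5640

€28.56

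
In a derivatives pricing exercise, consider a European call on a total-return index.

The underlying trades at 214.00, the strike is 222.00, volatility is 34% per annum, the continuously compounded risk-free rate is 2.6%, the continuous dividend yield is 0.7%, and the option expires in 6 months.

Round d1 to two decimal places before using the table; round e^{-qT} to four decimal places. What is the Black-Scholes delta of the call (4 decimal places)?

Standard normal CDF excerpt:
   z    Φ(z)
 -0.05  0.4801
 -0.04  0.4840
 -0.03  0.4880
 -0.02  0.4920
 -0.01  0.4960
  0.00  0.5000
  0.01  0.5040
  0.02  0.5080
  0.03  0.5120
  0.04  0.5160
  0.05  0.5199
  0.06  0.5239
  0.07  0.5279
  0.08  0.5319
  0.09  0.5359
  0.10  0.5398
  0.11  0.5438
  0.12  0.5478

0.5022

σ√T = 0.34·√0.5 = 0.2404
d₁ = [ln(214/222) + (0.026 − 0.007 + ½·0.34²)·0.5] / (σ√T) = (-0.0367 + 0.0384) / 0.2404 = 0.0071 ⇒ 0.01
N(d₁) = N(0.01) = 0.5040
Δ_call = e^(−qT)·N(d₁) = 0.9965·0.5040 = 0.5022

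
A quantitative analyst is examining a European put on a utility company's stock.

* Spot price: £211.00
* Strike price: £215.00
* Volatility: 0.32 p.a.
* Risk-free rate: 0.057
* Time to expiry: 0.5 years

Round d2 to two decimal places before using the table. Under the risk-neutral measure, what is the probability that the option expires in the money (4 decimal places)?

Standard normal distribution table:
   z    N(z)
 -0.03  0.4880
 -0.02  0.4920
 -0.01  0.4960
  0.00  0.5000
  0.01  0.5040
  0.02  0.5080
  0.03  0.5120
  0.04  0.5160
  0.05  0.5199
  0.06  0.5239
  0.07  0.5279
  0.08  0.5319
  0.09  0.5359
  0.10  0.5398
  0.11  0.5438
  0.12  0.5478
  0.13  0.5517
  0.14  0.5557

0.5279

σ√T = 0.32·√0.5 = 0.2263
d₁ = [ln(211/215) + (0.057 + 0.32²/2)·0.5] / 0.2263 = [-0.0188 + 0.0541] / 0.2263 = 0.1561 ⇒ 0.16
d₂ = d₁ − σ√T = 0.1561 − 0.2263 = -0.0702 ⇒ -0.07
Pr(exercise) under Q = N(−d₂) = N(0.07) = 0.5279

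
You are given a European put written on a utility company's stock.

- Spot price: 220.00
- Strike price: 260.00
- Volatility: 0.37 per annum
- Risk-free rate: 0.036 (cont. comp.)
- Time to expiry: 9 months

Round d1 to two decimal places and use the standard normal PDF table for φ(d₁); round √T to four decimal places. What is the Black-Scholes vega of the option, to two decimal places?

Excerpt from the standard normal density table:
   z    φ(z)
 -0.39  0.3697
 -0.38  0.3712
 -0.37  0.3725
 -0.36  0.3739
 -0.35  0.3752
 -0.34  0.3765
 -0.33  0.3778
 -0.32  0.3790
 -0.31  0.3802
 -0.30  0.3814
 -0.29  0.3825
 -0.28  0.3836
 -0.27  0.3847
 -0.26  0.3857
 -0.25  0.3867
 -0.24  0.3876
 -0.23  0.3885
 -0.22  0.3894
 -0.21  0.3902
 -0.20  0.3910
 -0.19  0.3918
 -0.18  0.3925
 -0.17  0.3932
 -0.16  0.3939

73.08

σ√T = 0.37·√0.75 = 0.3204
d₁ = [ln(220/260) + (0.036 + ½·0.37²)·0.75] / (σ√T) = (-0.1671 + 0.0783) / 0.3204 = -0.2769 ⇒ -0.28
√T = √0.75 = 0.8660
φ(d₁) = φ(-0.28) = 0.3836
vega = S·φ(d₁)·√T = 220·0.3836·0.8660 = 73.0835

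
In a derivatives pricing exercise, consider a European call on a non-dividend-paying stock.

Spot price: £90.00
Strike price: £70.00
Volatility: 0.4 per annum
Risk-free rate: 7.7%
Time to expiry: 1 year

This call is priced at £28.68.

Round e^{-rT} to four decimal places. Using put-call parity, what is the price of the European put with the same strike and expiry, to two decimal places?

£3.49

exp(−rT) = exp(−0.077·1) = 0.9259
Put-call parity: C − P = S − K·e^(−rT) = 90 − 70·0.9259 = 90 − 64.8130 = 25.1870
P = C − (C − P) = 28.68 − (25.1870) = 3.4930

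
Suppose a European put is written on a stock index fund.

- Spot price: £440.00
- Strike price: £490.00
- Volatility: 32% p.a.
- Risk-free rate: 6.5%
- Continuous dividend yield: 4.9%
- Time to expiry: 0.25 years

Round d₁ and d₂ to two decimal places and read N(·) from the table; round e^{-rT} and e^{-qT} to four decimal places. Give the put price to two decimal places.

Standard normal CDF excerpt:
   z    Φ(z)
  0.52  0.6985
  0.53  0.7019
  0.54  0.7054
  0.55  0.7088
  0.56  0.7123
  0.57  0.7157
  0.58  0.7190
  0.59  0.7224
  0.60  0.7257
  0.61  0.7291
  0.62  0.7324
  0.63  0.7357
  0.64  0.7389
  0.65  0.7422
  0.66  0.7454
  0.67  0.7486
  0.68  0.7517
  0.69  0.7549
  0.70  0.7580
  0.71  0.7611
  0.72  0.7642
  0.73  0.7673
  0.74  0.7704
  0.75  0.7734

£58.86

T = 0.25;  σ√T = 0.1600
ln(S/K) + (r − q + σ²/2)T = ln(440/490) + (0.065 − 0.049 + 0.32²/2)·0.25 = -0.1076 + 0.0168 = -0.0908
d₁ = -0.0908 / 0.1600 = -0.5677 ⇒ -0.57
d₂ = d₁ − σ√T = -0.5677 − 0.1600 = -0.7277 ⇒ -0.73
e^(−qT) = e^(−0.049·0.25) = 0.9878;  e^(−rT) = e^(−0.065·0.25) = 0.9839
P = 490·0.9839·N(0.73) − 440·0.9878·N(0.57) = 490·0.9839·0.7673 − 440·0.9878·0.7157 = 369.9238 − 311.0661 = 58.8576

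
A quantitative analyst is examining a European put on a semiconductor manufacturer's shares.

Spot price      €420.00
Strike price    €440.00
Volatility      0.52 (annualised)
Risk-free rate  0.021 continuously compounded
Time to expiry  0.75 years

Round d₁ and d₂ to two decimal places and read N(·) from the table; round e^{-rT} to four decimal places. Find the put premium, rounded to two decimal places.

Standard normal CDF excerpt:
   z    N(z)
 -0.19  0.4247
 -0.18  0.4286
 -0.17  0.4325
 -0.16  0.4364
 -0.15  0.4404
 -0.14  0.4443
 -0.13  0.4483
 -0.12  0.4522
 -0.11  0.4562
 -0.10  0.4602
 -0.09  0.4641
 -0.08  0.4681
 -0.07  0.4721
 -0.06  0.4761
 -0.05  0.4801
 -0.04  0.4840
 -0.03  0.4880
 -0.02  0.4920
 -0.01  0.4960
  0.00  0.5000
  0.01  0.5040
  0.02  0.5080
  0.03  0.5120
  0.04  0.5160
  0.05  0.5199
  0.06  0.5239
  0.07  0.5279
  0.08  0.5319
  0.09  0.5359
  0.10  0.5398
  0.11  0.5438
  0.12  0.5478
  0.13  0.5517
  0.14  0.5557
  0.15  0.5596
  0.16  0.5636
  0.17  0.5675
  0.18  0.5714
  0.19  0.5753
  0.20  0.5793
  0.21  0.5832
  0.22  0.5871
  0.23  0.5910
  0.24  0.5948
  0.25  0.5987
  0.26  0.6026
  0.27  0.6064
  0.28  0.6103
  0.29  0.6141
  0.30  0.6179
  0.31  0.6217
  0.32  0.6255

€82.70

T = 0.75;  σ√T = 0.4503
d₁ = [ln(420/440) + (0.021 + 0.52²/2)·0.75] / 0.4503 = [-0.0465 + 0.1172] / 0.4503 = 0.1568 which rounds to 0.16
d₂ = d₁ − σ√T = 0.1568 − 0.4503 = -0.2935 which rounds to -0.29
exp(−rT) = exp(−0.021·0.75) = 0.9844
N(−d₂) = N(0.29) = 0.6141;  N(−d₁) = N(-0.16) = 0.4364
P = 440·0.9844·0.6141 − 420·0.4364 = 265.9888 − 183.2880 = 82.7008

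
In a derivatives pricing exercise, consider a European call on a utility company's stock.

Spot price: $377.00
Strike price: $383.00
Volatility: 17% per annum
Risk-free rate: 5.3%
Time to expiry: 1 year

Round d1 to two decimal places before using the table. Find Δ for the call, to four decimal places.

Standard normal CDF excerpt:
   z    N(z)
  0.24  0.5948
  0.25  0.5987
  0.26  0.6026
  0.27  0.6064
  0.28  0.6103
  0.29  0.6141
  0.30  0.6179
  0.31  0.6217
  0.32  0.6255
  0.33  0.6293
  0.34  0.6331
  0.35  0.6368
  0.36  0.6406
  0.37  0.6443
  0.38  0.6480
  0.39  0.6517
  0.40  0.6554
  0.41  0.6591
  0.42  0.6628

σ√T = 0.17 × 1.0000 = 0.1700
d₁ = [ln(377/383) + (0.053 + 0.17²/2)·1] / 0.1700 = [-0.0158 + 0.0674] / 0.1700 = 0.3039 ≈ 0.30
N(d₁) = N(0.30) = 0.6179
Δ_call = N(d₁) = 0.6179

0.6179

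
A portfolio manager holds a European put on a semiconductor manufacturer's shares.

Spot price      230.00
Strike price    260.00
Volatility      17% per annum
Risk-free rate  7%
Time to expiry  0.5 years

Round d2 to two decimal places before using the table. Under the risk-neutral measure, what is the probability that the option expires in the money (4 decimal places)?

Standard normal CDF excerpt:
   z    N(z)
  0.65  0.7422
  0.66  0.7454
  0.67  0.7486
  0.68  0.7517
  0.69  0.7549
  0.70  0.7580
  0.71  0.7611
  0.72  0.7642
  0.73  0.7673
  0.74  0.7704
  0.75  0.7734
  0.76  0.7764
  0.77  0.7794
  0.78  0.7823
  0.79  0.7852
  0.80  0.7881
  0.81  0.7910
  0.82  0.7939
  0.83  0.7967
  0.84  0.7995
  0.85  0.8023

T = 0.5;  σ√T = 0.1202
d₁ = [ln(230/260) + (0.07 + 0.17²/2)·0.5] / 0.1202 = [-0.1226 + 0.0422] / 0.1202 = -0.6687 which rounds to -0.67
d₂ = d₁ − σ√T = -0.6687 − 0.1202 = -0.7889 which rounds to -0.79
Risk-neutral Pr[S_T < K] = N(−d₂) = N(0.79) = 0.7852

0.7852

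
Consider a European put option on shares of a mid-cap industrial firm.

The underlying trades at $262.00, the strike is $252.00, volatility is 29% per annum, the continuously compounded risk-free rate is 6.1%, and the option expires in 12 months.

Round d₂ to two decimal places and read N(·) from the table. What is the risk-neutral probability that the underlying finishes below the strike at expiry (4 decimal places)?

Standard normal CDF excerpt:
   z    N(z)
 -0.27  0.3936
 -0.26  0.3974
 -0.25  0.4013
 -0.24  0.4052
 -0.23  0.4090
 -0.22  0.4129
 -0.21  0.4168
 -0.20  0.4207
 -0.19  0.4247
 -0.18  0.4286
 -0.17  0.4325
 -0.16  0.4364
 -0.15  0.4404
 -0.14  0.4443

σ√T = 0.29 × 1.0000 = 0.2900
d₁ = [ln(262/252) + (0.061 + 0.29²/2)·1] / 0.2900 = [0.0389 + 0.1031] / 0.2900 = 0.4895 ≈ 0.49
d₂ = d₁ − σ√T = 0.4895 − 0.2900 = 0.1995 ≈ 0.20
Risk-neutral Pr[S_T < K] = N(−d₂) = N(-0.20) = 0.4207

0.4207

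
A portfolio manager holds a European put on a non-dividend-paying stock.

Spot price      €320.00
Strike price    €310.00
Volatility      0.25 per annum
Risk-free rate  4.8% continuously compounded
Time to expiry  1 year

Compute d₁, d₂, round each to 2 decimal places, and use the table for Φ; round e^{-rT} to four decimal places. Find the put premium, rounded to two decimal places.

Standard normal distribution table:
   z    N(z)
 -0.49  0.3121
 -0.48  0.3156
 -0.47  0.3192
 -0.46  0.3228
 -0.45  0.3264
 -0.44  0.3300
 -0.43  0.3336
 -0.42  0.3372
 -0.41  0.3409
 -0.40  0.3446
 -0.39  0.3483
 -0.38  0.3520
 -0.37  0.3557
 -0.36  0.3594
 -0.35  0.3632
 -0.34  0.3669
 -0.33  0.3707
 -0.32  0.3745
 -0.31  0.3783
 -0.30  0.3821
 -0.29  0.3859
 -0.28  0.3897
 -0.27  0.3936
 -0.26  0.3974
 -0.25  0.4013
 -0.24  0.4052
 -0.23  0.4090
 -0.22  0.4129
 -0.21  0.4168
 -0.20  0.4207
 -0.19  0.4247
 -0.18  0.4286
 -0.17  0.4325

σ√T = 0.25 × 1.0000 = 0.2500
d₁ = [ln(320/310) + (0.048 + ½·0.25²)·1] / (σ√T) = (0.0317 + 0.0793) / 0.2500 = 0.4440 ⇒ 0.44
d₂ = 0.4440 − 0.2500 = 0.1940 ⇒ 0.19
exp(−rT) = exp(−0.048·1) = 0.9531
N(−d₂) = N(-0.19) = 0.4247;  N(−d₁) = N(-0.44) = 0.3300
P = 310·0.9531·0.4247 − 320·0.3300 = 125.4823 − 105.6000 = 19.8823

€19.88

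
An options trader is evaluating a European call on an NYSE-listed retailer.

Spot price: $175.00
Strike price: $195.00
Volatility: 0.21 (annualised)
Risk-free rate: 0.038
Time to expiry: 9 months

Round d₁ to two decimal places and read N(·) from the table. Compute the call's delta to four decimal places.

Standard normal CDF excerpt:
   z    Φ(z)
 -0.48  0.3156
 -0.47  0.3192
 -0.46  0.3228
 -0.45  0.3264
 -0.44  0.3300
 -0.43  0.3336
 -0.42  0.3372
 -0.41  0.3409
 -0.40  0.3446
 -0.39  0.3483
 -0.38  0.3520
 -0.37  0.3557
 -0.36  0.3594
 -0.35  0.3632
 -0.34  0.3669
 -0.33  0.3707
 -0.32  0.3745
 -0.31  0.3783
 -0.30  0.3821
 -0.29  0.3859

T = 0.75;  σ√T = 0.1819
d₁ = [ln(175/195) + (0.038 + ½·0.21²)·0.75] / (σ√T) = (-0.1082 + 0.0450) / 0.1819 = -0.3474 which rounds to -0.35
N(d₁) = N(-0.35) = 0.3632
Δ_call = N(d₁) = 0.3632

0.3632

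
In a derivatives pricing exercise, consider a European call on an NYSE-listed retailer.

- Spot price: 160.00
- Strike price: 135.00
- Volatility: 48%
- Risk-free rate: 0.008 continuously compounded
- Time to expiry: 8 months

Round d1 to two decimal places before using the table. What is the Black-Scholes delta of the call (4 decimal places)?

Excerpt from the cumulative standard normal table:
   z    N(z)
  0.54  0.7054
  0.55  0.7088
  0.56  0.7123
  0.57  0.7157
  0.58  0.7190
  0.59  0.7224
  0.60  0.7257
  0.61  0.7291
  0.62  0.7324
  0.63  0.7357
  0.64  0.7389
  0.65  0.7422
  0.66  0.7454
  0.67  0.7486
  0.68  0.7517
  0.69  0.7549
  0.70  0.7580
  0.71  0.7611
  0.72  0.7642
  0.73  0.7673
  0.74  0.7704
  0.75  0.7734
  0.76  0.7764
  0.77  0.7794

0.7389

σ√T = 0.48 × 0.8165 = 0.3919
d₁ = [ln(160/135) + (0.008 + 0.48²/2)·0.6667] / 0.3919 = [0.1699 + 0.0821] / 0.3919 = 0.6431 → 0.64
N(d₁) = N(0.64) = 0.7389
Δ_call = N(d₁) = 0.7389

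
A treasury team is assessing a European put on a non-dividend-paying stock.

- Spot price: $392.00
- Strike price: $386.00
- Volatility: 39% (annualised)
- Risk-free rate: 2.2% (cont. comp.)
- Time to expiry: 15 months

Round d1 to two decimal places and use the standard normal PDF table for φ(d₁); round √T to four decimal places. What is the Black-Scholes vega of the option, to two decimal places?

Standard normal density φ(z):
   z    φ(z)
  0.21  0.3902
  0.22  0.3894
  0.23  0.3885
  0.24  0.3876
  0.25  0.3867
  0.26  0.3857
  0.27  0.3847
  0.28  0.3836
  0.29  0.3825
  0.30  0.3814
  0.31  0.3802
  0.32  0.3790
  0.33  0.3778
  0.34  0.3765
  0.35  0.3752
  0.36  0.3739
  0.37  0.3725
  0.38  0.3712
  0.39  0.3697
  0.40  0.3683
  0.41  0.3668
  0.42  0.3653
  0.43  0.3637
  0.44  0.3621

166.10

σ√T = 0.39·√1.25 = 0.4360
d₁ = [ln(392/386) + (0.022 + 0.39²/2)·1.25] / 0.4360 = [0.0154 + 0.1226] / 0.4360 = 0.3165 which rounds to 0.32
√T = √1.25 = 1.1180
φ(d₁) = φ(0.32) = 0.3790
vega = S·φ(d₁)·√T = 392·0.3790·1.1180 = 166.0990
(Call and put vega coincide under Black-Scholes.)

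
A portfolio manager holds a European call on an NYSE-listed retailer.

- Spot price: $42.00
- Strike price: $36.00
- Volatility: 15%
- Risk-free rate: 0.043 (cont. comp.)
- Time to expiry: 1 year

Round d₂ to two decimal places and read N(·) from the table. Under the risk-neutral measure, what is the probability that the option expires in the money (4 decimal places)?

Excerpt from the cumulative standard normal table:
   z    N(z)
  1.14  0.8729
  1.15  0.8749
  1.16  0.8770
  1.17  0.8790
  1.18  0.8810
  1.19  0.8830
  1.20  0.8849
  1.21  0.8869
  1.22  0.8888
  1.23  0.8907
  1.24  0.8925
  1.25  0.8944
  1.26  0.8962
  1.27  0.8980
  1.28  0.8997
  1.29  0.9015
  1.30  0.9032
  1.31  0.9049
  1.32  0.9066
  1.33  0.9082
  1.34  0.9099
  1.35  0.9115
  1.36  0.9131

T = 1;  σ√T = 0.1500
ln(S/K) + (r + σ²/2)T = ln(42/36) + (0.043 + 0.15²/2)·1 = 0.1542 + 0.0542 = 0.2084
d₁ = 0.2084 / 0.1500 = 1.3893 ⇒ 1.39
d₂ = d₁ − σ√T = 1.3893 − 0.1500 = 1.2393 ⇒ 1.24
Risk-neutral Pr[S_T > K] = N(d₂) = N(1.24) = 0.8925

0.8925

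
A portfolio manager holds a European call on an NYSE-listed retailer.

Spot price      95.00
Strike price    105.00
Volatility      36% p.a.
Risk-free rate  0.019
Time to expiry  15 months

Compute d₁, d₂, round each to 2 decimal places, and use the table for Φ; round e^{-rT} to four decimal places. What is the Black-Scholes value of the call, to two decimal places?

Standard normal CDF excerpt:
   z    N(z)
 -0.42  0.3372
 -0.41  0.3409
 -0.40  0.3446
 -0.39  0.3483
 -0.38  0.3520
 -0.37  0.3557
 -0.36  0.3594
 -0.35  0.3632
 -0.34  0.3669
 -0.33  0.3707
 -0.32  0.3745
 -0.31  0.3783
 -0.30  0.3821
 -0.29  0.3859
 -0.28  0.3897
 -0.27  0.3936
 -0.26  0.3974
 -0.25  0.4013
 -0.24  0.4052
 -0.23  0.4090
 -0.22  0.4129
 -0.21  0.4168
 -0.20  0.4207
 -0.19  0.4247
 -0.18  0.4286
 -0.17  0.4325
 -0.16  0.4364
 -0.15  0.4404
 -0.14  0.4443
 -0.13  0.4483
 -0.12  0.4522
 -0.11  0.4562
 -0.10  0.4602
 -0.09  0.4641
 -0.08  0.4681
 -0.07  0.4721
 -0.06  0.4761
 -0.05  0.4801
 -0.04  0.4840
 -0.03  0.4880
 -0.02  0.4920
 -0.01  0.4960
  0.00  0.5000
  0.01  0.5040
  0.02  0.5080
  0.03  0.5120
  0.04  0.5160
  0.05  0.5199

σ√T = 0.36·√1.25 = 0.4025
d₁ = [ln(95/105) + (0.019 + 0.36²/2)·1.25] / 0.4025 = [-0.1001 + 0.1047] / 0.4025 = 0.0116 ≈ 0.01
d₂ = d₁ − σ√T = 0.0116 − 0.4025 = -0.3909 ≈ -0.39
e^(−rT) = e^(−0.019·1.25) = 0.9765
C = 95·N(0.01) − 105·0.9765·N(-0.39) = 95·0.5040 − 105·0.9765·0.3483 = 47.8800 − 35.7121 = 12.1679

12.17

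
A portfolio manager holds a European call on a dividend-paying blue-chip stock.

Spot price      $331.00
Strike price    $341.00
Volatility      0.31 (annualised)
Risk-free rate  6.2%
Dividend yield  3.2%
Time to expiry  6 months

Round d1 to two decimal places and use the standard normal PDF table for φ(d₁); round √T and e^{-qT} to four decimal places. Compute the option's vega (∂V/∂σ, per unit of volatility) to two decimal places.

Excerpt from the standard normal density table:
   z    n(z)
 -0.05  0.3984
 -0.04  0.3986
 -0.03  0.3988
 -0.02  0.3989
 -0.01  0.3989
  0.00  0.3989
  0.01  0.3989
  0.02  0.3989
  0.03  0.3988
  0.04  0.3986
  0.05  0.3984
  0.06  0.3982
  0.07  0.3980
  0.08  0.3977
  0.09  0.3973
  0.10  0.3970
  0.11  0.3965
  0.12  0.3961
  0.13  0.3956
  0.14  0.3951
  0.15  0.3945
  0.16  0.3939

σ√T = 0.31 × 0.7071 = 0.2192
ln(S/K) + (r − q + σ²/2)T = ln(331/341) + (0.062 − 0.032 + 0.31²/2)·0.5 = -0.0298 + 0.0390 = 0.0093
d₁ = 0.0093 / 0.2192 = 0.0422 ≈ 0.04
√T = √0.5 = 0.7071
φ(d₁) = φ(0.04) = 0.3986
e^(−qT) = e^(−0.032·0.5) = 0.9841
vega = S·e^(−qT)·φ(d₁)·√T = 331·0.9841·0.3986·0.7071 = 91.8090

91.81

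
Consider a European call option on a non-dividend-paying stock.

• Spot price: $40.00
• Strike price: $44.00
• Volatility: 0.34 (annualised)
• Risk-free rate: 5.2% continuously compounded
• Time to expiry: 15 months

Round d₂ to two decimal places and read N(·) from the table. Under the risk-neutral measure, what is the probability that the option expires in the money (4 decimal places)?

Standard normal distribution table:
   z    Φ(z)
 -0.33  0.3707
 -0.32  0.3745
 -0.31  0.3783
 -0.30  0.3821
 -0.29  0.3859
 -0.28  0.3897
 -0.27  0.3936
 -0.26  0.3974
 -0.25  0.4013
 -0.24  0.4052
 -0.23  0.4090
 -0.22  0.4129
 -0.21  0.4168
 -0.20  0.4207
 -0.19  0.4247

0.3936

T = 1.25;  σ√T = 0.3801
d₁ = [ln(40/44) + (0.052 + 0.34²/2)·1.25] / 0.3801 = [-0.0953 + 0.1373] / 0.3801 = 0.1103 ⇒ 0.11
d₂ = d₁ − σ√T = 0.1103 − 0.3801 = -0.2698 ⇒ -0.27
Pr(exercise) under Q = N(d₂) = 0.3936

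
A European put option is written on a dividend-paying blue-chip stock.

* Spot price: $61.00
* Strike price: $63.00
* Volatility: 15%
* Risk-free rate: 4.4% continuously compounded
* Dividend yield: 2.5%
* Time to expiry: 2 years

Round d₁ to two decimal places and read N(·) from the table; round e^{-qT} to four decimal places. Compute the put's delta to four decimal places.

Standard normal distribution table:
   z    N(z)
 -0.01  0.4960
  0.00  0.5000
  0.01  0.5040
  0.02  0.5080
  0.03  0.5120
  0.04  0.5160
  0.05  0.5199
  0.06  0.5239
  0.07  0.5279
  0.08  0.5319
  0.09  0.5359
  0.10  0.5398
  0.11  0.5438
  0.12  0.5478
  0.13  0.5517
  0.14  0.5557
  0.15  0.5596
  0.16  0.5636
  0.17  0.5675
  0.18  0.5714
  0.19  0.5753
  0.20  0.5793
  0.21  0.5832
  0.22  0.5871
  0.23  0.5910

σ√T = 0.15 × 1.4142 = 0.2121
d₁ = [ln(61/63) + (0.044 − 0.025 + 0.15²/2)·2] / 0.2121 = [-0.0323 + 0.0605] / 0.2121 = 0.1331 ⇒ 0.13
N(d₁) = N(0.13) = 0.5517
Δ_put = e^(−qT)·(N(d₁) − 1) = 0.9512·(0.5517 − 1) = -0.4264

-0.4264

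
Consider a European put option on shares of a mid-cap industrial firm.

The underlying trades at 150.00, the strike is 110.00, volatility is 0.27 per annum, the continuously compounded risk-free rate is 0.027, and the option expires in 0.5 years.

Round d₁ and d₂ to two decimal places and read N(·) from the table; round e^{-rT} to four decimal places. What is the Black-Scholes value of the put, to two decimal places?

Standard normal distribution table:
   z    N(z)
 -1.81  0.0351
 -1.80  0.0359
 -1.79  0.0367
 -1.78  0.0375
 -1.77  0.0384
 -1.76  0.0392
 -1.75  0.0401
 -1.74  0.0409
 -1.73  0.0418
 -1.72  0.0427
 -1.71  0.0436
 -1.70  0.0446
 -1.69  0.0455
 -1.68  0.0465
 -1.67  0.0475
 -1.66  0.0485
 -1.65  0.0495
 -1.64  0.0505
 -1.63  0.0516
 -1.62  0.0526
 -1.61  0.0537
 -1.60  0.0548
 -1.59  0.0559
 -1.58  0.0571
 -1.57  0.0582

0.44

σ√T = 0.27·√0.5 = 0.1909
d₁ = [ln(150/110) + (0.027 + 0.27²/2)·0.5] / 0.1909 = [0.3102 + 0.0317] / 0.1909 = 1.7907 ≈ 1.79
d₂ = d₁ − σ√T = 1.7907 − 0.1909 = 1.5998 ≈ 1.60
exp(−rT) = exp(−0.027·0.5) = 0.9866
P = 110·0.9866·N(-1.60) − 150·N(-1.79) = 110·0.9866·0.0548 − 150·0.0367 = 5.9472 − 5.5050 = 0.4422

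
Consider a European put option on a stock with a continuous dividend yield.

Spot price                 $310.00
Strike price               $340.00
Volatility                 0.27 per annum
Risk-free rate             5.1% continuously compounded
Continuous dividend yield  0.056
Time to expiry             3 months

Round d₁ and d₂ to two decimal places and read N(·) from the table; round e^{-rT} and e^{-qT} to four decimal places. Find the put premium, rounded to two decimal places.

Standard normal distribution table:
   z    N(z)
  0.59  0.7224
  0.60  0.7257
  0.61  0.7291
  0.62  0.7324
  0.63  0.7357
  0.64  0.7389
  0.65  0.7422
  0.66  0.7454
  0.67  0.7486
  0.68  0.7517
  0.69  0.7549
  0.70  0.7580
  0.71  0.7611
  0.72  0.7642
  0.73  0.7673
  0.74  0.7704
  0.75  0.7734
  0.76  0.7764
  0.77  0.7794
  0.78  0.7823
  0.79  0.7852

$35.73

σ√T = 0.27 × 0.5000 = 0.1350
d₁ = [ln(310/340) + (0.051 − 0.056 + 0.27²/2)·0.25] / 0.1350 = [-0.0924 + 0.0079] / 0.1350 = -0.6260 → -0.63
d₂ = d₁ − σ√T = -0.6260 − 0.1350 = -0.7610 → -0.76
exp(−qT) = exp(−0.056·0.25) = 0.9861;  exp(−rT) = exp(−0.051·0.25) = 0.9873
P = 340·0.9873·N(0.76) − 310·0.9861·N(0.63) = 340·0.9873·0.7764 − 310·0.9861·0.7357 = 260.6235 − 224.8969 = 35.7266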